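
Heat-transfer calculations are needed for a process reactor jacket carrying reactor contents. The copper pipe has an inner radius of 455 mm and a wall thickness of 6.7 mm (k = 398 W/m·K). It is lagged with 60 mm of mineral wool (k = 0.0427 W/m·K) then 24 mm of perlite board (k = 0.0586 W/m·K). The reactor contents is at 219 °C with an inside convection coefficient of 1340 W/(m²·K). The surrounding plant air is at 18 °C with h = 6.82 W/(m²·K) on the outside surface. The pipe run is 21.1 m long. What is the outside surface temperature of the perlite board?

T ≈ 31.9 °C

For a radial system each layer contributes R = ln(r_out/r_in)/(2πkL); films add R = 1/(hA).
R_inner film = 1/(h_i·2πr₁L) = 1/(1340×2π×0.455×21.1) = 1.237×10^-5 K/W
R_copper pipe wall = ln(461.7/455)/(2π×398×21.1) = 2.77×10^-7 K/W
R_mineral wool = ln(521.7/461.7)/(2π×0.0427×21.1) = 0.02158 K/W
R_perlite board = ln(545.7/521.7)/(2π×0.0586×21.1) = 0.005789 K/W
R_outer film = 1/(h_o·2πr_oL) = 1/(6.82×2π×0.5457×21.1) = 0.002027 K/W
R_total = 0.02941 K/W
Q = ΔT/R_total = 201/0.02941
Q = 6830 W
T_interface = T_inner − Q·ΣR(inner→interface) = 219 − 6830×0.02738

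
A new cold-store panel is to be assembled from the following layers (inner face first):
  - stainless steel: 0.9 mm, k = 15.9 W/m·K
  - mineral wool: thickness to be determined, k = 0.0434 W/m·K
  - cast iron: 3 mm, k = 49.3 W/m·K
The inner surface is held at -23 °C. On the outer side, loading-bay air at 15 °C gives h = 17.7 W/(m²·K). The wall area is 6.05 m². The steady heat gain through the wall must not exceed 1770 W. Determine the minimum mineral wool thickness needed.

L ≈ 3.18 mm

Thermal resistances in series:
R_stainless steel = L/(kA) = 0.0009/(15.9×6.05) = 9.356×10^-6 K/W
R_cast iron = L/(kA) = 0.003/(49.3×6.05) = 1.006×10^-5 K/W
R_outer film = 1/(h_o·A) = 1/(17.7×6.05) = 0.009338 K/W
Sum of the known resistances R_other = 0.009358 K/W
Required total resistance R_tot = ΔT/Q_allow = 38/1770 = 0.02147 K/W
R_mineral wool = R_tot − R_other = 0.01211 K/W
L = R·k·A = 0.01211×0.0434×6.05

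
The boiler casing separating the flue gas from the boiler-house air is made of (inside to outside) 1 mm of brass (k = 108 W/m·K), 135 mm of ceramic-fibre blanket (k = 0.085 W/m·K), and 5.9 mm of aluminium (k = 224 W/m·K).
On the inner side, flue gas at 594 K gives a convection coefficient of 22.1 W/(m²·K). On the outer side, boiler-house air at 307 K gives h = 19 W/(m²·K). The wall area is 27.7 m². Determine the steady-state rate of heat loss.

Q ≈ 4710 W

Series thermal resistances:
R_inner film = 1/(h_i·A) = 1/(22.1×27.7) = 0.001634 K/W
R_brass = L/(kA) = 0.001/(108×27.7) = 3.343×10^-7 K/W
R_ceramic-fibre blanket = L/(kA) = 0.135/(0.085×27.7) = 0.05734 K/W
R_aluminium = L/(kA) = 0.0059/(224×27.7) = 9.509×10^-7 K/W
R_outer film = 1/(h_o·A) = 1/(19×27.7) = 0.0019 K/W
R_total = 0.06087 K/W
Q = ΔT / R_total = 287 / 0.06087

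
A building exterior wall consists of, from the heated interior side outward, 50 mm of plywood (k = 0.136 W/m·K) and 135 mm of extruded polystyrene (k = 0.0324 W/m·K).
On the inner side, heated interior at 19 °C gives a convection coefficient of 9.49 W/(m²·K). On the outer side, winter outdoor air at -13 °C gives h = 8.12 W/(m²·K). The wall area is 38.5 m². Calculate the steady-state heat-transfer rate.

Treating each layer as a thermal resistance in series:
R_inner film = 1/(h_i·A) = 1/(9.49×38.5) = 0.002737 K/W
R_plywood = L/(kA) = 0.05/(0.136×38.5) = 0.009549 K/W
R_extruded polystyrene = L/(kA) = 0.135/(0.0324×38.5) = 0.1082 K/W
R_outer film = 1/(h_o·A) = 1/(8.12×38.5) = 0.003199 K/W
R_total = 0.1237 K/W
Q = ΔT / R_total = 32 / 0.1237

Q ≈ 259 W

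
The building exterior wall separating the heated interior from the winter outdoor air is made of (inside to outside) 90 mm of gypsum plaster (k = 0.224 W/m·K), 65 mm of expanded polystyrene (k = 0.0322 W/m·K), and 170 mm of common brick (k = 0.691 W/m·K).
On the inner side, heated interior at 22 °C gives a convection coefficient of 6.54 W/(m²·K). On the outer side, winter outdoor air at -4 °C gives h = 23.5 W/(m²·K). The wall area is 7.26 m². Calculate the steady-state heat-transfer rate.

Thermal resistances in series:
R_inner film = 1/(h_i·A) = 1/(6.54×7.26) = 0.02106 K/W
R_gypsum plaster = L/(kA) = 0.09/(0.224×7.26) = 0.05534 K/W
R_expanded polystyrene = L/(kA) = 0.065/(0.0322×7.26) = 0.278 K/W
R_common brick = L/(kA) = 0.17/(0.691×7.26) = 0.03389 K/W
R_outer film = 1/(h_o·A) = 1/(23.5×7.26) = 0.005861 K/W
R_total = 0.3942 K/W
Q = ΔT / R_total = 26 / 0.3942

Q ≈ 66 W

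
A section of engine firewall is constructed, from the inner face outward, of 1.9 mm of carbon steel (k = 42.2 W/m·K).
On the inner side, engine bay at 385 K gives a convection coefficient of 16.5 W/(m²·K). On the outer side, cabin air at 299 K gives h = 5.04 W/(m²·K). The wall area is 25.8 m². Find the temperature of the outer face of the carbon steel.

T ≈ 365 K

Thermal resistances in series:
R_inner film = 1/(h_i·A) = 1/(16.5×25.8) = 0.002349 K/W
R_carbon steel = L/(kA) = 0.0019/(42.2×25.8) = 1.745×10^-6 K/W
R_outer film = 1/(h_o·A) = 1/(5.04×25.8) = 0.00769 K/W
R_total = 0.01004 K/W;  Q = ΔT/R_total = 86/0.01004 = 8565 W
T_interface = T_inner − Q·ΣR(inner→interface) = 385 − 8560×0.002351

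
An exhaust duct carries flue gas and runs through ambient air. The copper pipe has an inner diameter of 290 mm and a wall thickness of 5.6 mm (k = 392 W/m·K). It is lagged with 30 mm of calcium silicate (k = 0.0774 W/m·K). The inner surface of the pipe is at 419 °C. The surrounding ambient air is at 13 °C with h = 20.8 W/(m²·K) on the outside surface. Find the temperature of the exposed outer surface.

T ≈ 54.4 °C

Cylindrical conduction, so R = ln(r₂/r₁)/(2πkL) per layer, in series:
R_copper pipe wall = ln(150.6/145)/(2π×392×1) = 1.539×10^-5 K/W
R_calcium silicate = ln(180.6/150.6)/(2π×0.0774×1) = 0.3735 K/W
R_outer film = 1/(h_o·2πr_oL) = 1/(20.8×2π×0.1806×1) = 0.04237 K/W
R_total = 0.4159 K/W
Q = ΔT/R_total = 406/0.4159
Q = 976 W/m
T_interface = T_inner − Q·ΣR(inner→interface) = 419 − 976×0.3736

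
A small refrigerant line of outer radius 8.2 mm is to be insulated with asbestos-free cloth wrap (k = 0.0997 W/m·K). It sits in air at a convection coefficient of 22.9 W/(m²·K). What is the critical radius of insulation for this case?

For a cylinder r_cr = k/h = 0.0997/22.9
r_cr = 4.35 mm; since the bare radius (8.2 mm) is above r_cr, any added insulation will reduce heat loss.

r_cr ≈ 4.35 mm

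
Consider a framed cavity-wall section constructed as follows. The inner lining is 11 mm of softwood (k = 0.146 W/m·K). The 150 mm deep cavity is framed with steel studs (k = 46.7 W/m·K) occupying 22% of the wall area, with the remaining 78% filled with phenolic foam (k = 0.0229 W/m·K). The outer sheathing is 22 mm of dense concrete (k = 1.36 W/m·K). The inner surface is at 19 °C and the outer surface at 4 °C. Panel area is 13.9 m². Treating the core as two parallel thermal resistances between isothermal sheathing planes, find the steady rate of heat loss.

Sheathing layers in series; stud and cavity paths in parallel between them.
R_inner = 0.011/(0.146×13.9) = 0.00542 K/W
R_stud  = 0.15/(46.7×0.22×13.9) = 0.00105 K/W
R_cav   = 0.15/(0.0229×0.78×13.9) = 0.6042 K/W
1/R_core = 1/R_stud + 1/R_cav → R_core = 0.001049 K/W
R_outer = 0.022/(1.36×13.9) = 0.001164 K/W
R_total = 0.007633 K/W
Q = ΔT/R_total = 15/0.007633

Q ≈ 1970 W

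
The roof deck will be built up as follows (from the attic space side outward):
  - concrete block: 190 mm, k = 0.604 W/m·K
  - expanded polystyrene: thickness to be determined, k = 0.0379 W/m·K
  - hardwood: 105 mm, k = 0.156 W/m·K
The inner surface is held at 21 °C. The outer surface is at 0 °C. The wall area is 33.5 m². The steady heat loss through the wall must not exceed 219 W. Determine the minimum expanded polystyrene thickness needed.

Treating each layer as a thermal resistance in series:
R_concrete block = L/(kA) = 0.19/(0.604×33.5) = 0.00939 K/W
R_hardwood = L/(kA) = 0.105/(0.156×33.5) = 0.02009 K/W
Sum of the known resistances R_other = 0.02948 K/W
Required total resistance R_tot = ΔT/Q_allow = 21/219 = 0.09589 K/W
R_expanded polystyrene = R_tot − R_other = 0.06641 K/W
L = R·k·A = 0.06641×0.0379×33.5

L ≈ 84.3 mm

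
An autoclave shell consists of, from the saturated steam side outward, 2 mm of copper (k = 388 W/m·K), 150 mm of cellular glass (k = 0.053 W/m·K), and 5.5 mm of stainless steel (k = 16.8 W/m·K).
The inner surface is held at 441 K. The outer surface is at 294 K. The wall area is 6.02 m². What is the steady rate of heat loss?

Series thermal resistances:
R_copper = L/(kA) = 0.002/(388×6.02) = 8.563×10^-7 K/W
R_cellular glass = L/(kA) = 0.15/(0.053×6.02) = 0.4701 K/W
R_stainless steel = L/(kA) = 0.0055/(16.8×6.02) = 5.438×10^-5 K/W
R_total = 0.4702 K/W
Q = ΔT / R_total = 147 / 0.4702

Q ≈ 313 W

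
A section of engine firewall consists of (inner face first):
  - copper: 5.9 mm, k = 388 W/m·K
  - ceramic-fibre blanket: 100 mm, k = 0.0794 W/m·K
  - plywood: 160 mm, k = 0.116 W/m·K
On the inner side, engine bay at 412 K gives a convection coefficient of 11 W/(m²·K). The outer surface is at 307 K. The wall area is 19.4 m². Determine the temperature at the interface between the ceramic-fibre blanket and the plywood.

T ≈ 360 K

Treating each layer as a thermal resistance in series:
R_inner film = 1/(h_i·A) = 1/(11×19.4) = 0.004686 K/W
R_copper = L/(kA) = 0.0059/(388×19.4) = 7.838×10^-7 K/W
R_ceramic-fibre blanket = L/(kA) = 0.1/(0.0794×19.4) = 0.06492 K/W
R_plywood = L/(kA) = 0.16/(0.116×19.4) = 0.0711 K/W
R_total = 0.1407 K/W;  Q = ΔT/R_total = 105/0.1407 = 746.2 W
T_interface = T_inner − Q·ΣR(inner→interface) = 412 − 746×0.06961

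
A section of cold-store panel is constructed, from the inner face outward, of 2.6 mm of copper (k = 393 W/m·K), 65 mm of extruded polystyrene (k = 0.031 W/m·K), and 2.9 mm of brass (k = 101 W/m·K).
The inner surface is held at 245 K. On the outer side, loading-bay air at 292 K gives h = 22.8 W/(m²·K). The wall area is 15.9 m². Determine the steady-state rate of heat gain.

Thermal resistances in series:
R_copper = L/(kA) = 0.0026/(393×15.9) = 4.161×10^-7 K/W
R_extruded polystyrene = L/(kA) = 0.065/(0.031×15.9) = 0.1319 K/W
R_brass = L/(kA) = 0.0029/(101×15.9) = 1.806×10^-6 K/W
R_outer film = 1/(h_o·A) = 1/(22.8×15.9) = 0.002758 K/W
R_total = 0.1346 K/W
Q = ΔT / R_total = 47 / 0.1346

Q ≈ 349 W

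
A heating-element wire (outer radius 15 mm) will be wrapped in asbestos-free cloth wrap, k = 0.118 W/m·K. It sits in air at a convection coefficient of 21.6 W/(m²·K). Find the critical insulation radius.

For a cylinder r_cr = k/h = 0.118/21.6
r_cr = 5.46 mm; since the bare radius (15 mm) is above r_cr, any added insulation will reduce heat loss.

r_cr ≈ 5.46 mm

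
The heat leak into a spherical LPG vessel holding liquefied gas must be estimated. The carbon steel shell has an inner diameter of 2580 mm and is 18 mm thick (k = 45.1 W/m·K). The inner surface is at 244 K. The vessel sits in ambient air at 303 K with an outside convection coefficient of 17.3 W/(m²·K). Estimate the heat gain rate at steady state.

Q ≈ 21800 W

Radial (spherical) resistances in series:
R_carbon steel shell = (1/1.29 − 1/1.308)/(4π×45.1) = 1.882×10^-5 K/W
R_outer film = 1/(h·4πr_o²) = 1/(17.3×4π×1.308²) = 0.002689 K/W
R_total = 0.002707 K/W
Q = ΔT/R_total = 59/0.002707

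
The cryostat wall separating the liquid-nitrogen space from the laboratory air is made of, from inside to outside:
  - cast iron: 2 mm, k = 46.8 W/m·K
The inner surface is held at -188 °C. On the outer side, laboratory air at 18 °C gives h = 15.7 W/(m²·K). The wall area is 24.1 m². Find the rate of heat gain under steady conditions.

Q ≈ 77900 W

Series thermal resistances:
R_cast iron = L/(kA) = 0.002/(46.8×24.1) = 1.773×10^-6 K/W
R_outer film = 1/(h_o·A) = 1/(15.7×24.1) = 0.002643 K/W
R_total = 0.002645 K/W
Q = ΔT / R_total = 206 / 0.002645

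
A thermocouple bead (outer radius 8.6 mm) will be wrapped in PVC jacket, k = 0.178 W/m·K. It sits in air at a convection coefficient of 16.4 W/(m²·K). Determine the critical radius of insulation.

For a sphere r_cr = 2k/h = 2×0.178/16.4
r_cr = 21.7 mm; since the bare radius (8.6 mm) is below r_cr, adding a thin layer of insulation will *increase* heat loss.

r_cr ≈ 21.7 mm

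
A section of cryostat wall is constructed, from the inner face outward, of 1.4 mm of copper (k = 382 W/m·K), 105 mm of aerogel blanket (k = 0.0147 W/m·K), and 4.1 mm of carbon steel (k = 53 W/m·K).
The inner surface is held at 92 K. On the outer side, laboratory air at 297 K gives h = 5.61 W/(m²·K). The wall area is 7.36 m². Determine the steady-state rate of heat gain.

Series thermal resistances:
R_copper = L/(kA) = 0.0014/(382×7.36) = 4.98×10^-7 K/W
R_aerogel blanket = L/(kA) = 0.105/(0.0147×7.36) = 0.9705 K/W
R_carbon steel = L/(kA) = 0.0041/(53×7.36) = 1.051×10^-5 K/W
R_outer film = 1/(h_o·A) = 1/(5.61×7.36) = 0.02422 K/W
R_total = 0.9947 K/W
Q = ΔT / R_total = 205 / 0.9947

Q ≈ 206 W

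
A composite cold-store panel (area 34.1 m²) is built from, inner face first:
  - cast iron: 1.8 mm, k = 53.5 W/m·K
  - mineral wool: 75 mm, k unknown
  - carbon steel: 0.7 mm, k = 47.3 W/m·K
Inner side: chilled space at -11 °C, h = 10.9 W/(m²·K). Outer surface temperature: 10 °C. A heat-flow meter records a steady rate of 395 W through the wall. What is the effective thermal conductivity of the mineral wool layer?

k ≈ 0.0436 W/(m·K)

Treating each layer as a thermal resistance in series:
R_inner film = 1/(h_i·A) = 1/(10.9×34.1) = 0.00269 K/W
R_cast iron = L/(kA) = 0.0018/(53.5×34.1) = 9.867×10^-7 K/W
R_carbon steel = L/(kA) = 0.0007/(47.3×34.1) = 4.34×10^-7 K/W
Sum of known resistances R_other = 0.002692 K/W
Total R = ΔT/Q = 21/395 = 0.05316 K/W
R_mineral wool = R_total − R_other = 0.05047 K/W
k = L/(R·A) = 0.075/(0.05047×34.1)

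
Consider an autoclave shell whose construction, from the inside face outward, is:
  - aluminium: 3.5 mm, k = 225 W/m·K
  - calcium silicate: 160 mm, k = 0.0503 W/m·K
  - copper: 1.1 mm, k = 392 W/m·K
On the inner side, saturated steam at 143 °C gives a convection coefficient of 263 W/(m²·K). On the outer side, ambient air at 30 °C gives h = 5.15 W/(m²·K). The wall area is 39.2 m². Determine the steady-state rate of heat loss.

Using the resistance-network approach (series):
R_inner film = 1/(h_i·A) = 1/(263×39.2) = 9.7×10^-5 K/W
R_aluminium = L/(kA) = 0.0035/(225×39.2) = 3.968×10^-7 K/W
R_calcium silicate = L/(kA) = 0.16/(0.0503×39.2) = 0.08115 K/W
R_copper = L/(kA) = 0.0011/(392×39.2) = 7.158×10^-8 K/W
R_outer film = 1/(h_o·A) = 1/(5.15×39.2) = 0.004953 K/W
R_total = 0.0862 K/W
Q = ΔT / R_total = 113 / 0.0862

Q ≈ 1310 W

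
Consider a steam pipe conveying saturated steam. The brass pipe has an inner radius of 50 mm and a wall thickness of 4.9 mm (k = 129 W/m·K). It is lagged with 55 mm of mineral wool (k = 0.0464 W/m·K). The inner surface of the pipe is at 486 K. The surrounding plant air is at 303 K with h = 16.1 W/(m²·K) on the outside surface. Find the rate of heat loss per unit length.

q′ ≈ 74.1 W/m

Cylindrical conduction, so R = ln(r₂/r₁)/(2πkL) per layer, in series:
R_brass pipe wall = ln(54.9/50)/(2π×129×1) = 1.153×10^-4 K/W
R_mineral wool = ln(109.9/54.9)/(2π×0.0464×1) = 2.381 K/W
R_outer film = 1/(h_o·2πr_oL) = 1/(16.1×2π×0.1099×1) = 0.08995 K/W
R_total = 2.471 K/W
Q = ΔT/R_total = 183/2.471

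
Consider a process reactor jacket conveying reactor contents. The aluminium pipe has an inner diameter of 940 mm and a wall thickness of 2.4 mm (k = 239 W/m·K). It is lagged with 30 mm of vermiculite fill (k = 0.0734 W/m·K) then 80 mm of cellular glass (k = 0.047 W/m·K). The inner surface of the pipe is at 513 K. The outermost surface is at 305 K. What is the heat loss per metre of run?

q′ ≈ 328 W/m

Per-layer cylindrical resistances, series-summed:
R_aluminium pipe wall = ln(472.4/470)/(2π×239×1) = 3.392×10^-6 K/W
R_vermiculite fill = ln(502.4/472.4)/(2π×0.0734×1) = 0.1335 K/W
R_cellular glass = ln(582.4/502.4)/(2π×0.047×1) = 0.5004 K/W
R_total = 0.6339 K/W
Q = ΔT/R_total = 208/0.6339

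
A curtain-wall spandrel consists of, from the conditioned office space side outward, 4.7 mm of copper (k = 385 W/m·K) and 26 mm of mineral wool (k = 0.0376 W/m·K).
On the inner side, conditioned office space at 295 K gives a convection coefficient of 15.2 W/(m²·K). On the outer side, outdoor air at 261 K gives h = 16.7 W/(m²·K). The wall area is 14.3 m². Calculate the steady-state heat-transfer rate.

Q ≈ 595 W

Series thermal resistances:
R_inner film = 1/(h_i·A) = 1/(15.2×14.3) = 0.004601 K/W
R_copper = L/(kA) = 0.0047/(385×14.3) = 8.537×10^-7 K/W
R_mineral wool = L/(kA) = 0.026/(0.0376×14.3) = 0.04836 K/W
R_outer film = 1/(h_o·A) = 1/(16.7×14.3) = 0.004187 K/W
R_total = 0.05714 K/W
Q = ΔT / R_total = 34 / 0.05714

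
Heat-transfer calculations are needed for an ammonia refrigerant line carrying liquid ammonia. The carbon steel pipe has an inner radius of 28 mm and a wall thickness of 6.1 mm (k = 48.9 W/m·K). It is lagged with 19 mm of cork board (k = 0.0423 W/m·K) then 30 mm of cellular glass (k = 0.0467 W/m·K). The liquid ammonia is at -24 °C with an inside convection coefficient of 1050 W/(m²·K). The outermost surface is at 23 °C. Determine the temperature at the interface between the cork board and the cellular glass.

Cylindrical conduction, so R = ln(r₂/r₁)/(2πkL) per layer, in series:
R_inner film = 1/(h_i·2πr₁L) = 1/(1050×2π×0.028×1) = 0.005413 K/W
R_carbon steel pipe wall = ln(34.1/28)/(2π×48.9×1) = 6.415×10^-4 K/W
R_cork board = ln(53.1/34.1)/(2π×0.0423×1) = 1.666 K/W
R_cellular glass = ln(83.1/53.1)/(2π×0.0467×1) = 1.526 K/W
R_total = 3.199 K/W
Q = ΔT/R_total = 47/3.199
Q = 14.7 W/m
T_interface = T_inner + Q·ΣR(inner→interface) = -24 + 14.7×1.672

T ≈ 0.573 °C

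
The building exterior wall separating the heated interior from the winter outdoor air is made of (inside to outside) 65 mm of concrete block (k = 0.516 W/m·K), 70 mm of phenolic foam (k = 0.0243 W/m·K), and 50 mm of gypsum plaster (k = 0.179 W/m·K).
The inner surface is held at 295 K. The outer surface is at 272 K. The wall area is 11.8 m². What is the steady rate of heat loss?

Using the resistance-network approach (series):
R_concrete block = L/(kA) = 0.065/(0.516×11.8) = 0.01068 K/W
R_phenolic foam = L/(kA) = 0.07/(0.0243×11.8) = 0.2441 K/W
R_gypsum plaster = L/(kA) = 0.05/(0.179×11.8) = 0.02367 K/W
R_total = 0.2785 K/W
Q = ΔT / R_total = 23 / 0.2785

Q ≈ 82.6 W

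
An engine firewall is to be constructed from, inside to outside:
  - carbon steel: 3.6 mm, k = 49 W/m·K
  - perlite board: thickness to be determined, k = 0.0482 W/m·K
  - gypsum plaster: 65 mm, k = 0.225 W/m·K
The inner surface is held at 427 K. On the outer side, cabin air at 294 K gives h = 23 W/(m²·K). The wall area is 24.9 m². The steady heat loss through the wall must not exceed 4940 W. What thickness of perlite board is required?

Thermal resistances in series:
R_carbon steel = L/(kA) = 0.0036/(49×24.9) = 2.951×10^-6 K/W
R_gypsum plaster = L/(kA) = 0.065/(0.225×24.9) = 0.0116 K/W
R_outer film = 1/(h_o·A) = 1/(23×24.9) = 0.001746 K/W
Sum of the known resistances R_other = 0.01335 K/W
Required total resistance R_tot = ΔT/Q_allow = 133/4940 = 0.02692 K/W
R_perlite board = R_tot − R_other = 0.01357 K/W
L = R·k·A = 0.01357×0.0482×24.9

L ≈ 16.3 mm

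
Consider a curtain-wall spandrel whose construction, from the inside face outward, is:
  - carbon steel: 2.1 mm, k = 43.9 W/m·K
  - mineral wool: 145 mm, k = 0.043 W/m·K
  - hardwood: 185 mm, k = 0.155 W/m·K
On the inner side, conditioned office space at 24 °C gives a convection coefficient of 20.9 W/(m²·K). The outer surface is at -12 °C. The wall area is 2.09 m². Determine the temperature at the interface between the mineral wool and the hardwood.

Using the resistance-network approach (series):
R_inner film = 1/(h_i·A) = 1/(20.9×2.09) = 0.02289 K/W
R_carbon steel = L/(kA) = 0.0021/(43.9×2.09) = 2.289×10^-5 K/W
R_mineral wool = L/(kA) = 0.145/(0.043×2.09) = 1.613 K/W
R_hardwood = L/(kA) = 0.185/(0.155×2.09) = 0.5711 K/W
R_total = 2.207 K/W;  Q = ΔT/R_total = 36/2.207 = 16.31 W
T_interface = T_inner − Q·ΣR(inner→interface) = 24 − 16.3×1.636

T ≈ -2.69 °C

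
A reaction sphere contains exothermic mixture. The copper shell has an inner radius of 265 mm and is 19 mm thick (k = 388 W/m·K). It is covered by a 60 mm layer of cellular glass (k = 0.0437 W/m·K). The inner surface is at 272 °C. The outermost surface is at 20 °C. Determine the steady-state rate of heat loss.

For a spherical shell R = (1/r₁ − 1/r₂)/(4πk); film R = 1/(h·4πr²). In series:
R_copper shell = (1/0.265 − 1/0.284)/(4π×388) = 5.178×10^-5 K/W
R_cellular glass = (1/0.284 − 1/0.344)/(4π×0.0437) = 1.118 K/W
R_total = 1.118 K/W
Q = ΔT/R_total = 252/1.118

Q ≈ 225 W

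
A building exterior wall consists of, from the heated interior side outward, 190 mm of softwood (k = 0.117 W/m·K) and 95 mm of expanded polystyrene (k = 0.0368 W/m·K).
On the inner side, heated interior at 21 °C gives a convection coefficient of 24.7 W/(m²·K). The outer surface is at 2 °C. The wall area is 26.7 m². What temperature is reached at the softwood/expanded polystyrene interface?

T ≈ 13.6 °C

Model the wall as resistances in series:
R_inner film = 1/(h_i·A) = 1/(24.7×26.7) = 0.001516 K/W
R_softwood = L/(kA) = 0.19/(0.117×26.7) = 0.06082 K/W
R_expanded polystyrene = L/(kA) = 0.095/(0.0368×26.7) = 0.09669 K/W
R_total = 0.159 K/W;  Q = ΔT/R_total = 19/0.159 = 119.5 W
T_interface = T_inner − Q·ΣR(inner→interface) = 21 − 119×0.06234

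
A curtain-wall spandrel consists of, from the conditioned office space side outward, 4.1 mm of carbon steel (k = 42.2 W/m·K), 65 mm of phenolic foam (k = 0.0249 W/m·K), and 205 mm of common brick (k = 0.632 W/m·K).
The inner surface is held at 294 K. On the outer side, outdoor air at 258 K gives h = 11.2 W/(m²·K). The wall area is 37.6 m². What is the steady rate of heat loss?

Q ≈ 448 W

Treating each layer as a thermal resistance in series:
R_carbon steel = L/(kA) = 0.0041/(42.2×37.6) = 2.584×10^-6 K/W
R_phenolic foam = L/(kA) = 0.065/(0.0249×37.6) = 0.06943 K/W
R_common brick = L/(kA) = 0.205/(0.632×37.6) = 0.008627 K/W
R_outer film = 1/(h_o·A) = 1/(11.2×37.6) = 0.002375 K/W
R_total = 0.08043 K/W
Q = ΔT / R_total = 36 / 0.08043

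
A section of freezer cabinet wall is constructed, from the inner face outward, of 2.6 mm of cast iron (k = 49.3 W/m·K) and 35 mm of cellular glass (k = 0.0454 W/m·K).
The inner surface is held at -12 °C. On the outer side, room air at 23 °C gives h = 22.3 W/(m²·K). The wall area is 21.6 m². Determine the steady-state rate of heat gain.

Q ≈ 927 W

Using the resistance-network approach (series):
R_cast iron = L/(kA) = 0.0026/(49.3×21.6) = 2.442×10^-6 K/W
R_cellular glass = L/(kA) = 0.035/(0.0454×21.6) = 0.03569 K/W
R_outer film = 1/(h_o·A) = 1/(22.3×21.6) = 0.002076 K/W
R_total = 0.03777 K/W
Q = ΔT / R_total = 35 / 0.03777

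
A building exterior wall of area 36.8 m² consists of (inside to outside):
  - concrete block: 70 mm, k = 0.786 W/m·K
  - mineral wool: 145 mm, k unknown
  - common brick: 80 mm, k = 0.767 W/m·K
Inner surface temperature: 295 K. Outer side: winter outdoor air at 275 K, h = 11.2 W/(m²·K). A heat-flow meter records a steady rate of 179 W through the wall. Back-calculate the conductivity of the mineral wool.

k ≈ 0.0379 W/(m·K)

Thermal resistances in series:
R_concrete block = L/(kA) = 0.07/(0.786×36.8) = 0.00242 K/W
R_common brick = L/(kA) = 0.08/(0.767×36.8) = 0.002834 K/W
R_outer film = 1/(h_o·A) = 1/(11.2×36.8) = 0.002426 K/W
Sum of known resistances R_other = 0.007681 K/W
Total R = ΔT/Q = 20/179 = 0.1117 K/W
R_mineral wool = R_total − R_other = 0.1041 K/W
k = L/(R·A) = 0.145/(0.1041×36.8)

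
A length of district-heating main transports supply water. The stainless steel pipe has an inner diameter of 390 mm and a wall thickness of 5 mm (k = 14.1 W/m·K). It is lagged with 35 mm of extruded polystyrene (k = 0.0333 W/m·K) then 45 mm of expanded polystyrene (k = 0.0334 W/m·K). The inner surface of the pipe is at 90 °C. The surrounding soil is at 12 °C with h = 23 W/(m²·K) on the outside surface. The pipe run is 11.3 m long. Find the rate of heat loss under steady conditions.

Per-layer cylindrical resistances, series-summed:
R_stainless steel pipe wall = ln(200/195)/(2π×14.1×11.3) = 2.529×10^-5 K/W
R_extruded polystyrene = ln(235/200)/(2π×0.0333×11.3) = 0.06821 K/W
R_expanded polystyrene = ln(280/235)/(2π×0.0334×11.3) = 0.07388 K/W
R_outer film = 1/(h_o·2πr_oL) = 1/(23×2π×0.28×11.3) = 0.002187 K/W
R_total = 0.1443 K/W
Q = ΔT/R_total = 78/0.1443

Q ≈ 541 W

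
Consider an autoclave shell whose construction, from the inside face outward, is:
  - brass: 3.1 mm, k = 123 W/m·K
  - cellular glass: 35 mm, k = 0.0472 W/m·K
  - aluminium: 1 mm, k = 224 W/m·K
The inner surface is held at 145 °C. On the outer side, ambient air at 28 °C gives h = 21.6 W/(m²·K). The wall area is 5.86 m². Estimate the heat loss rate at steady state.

Q ≈ 870 W

Thermal resistances in series:
R_brass = L/(kA) = 0.0031/(123×5.86) = 4.301×10^-6 K/W
R_cellular glass = L/(kA) = 0.035/(0.0472×5.86) = 0.1265 K/W
R_aluminium = L/(kA) = 0.001/(224×5.86) = 7.618×10^-7 K/W
R_outer film = 1/(h_o·A) = 1/(21.6×5.86) = 0.0079 K/W
R_total = 0.1344 K/W
Q = ΔT / R_total = 117 / 0.1344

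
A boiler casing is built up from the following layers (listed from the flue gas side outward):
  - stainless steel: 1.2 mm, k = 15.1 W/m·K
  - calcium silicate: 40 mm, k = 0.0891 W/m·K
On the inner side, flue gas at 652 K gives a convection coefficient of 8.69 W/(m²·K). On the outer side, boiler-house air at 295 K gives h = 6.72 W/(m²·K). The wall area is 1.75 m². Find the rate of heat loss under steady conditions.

Model the wall as resistances in series:
R_inner film = 1/(h_i·A) = 1/(8.69×1.75) = 0.06576 K/W
R_stainless steel = L/(kA) = 0.0012/(15.1×1.75) = 4.541×10^-5 K/W
R_calcium silicate = L/(kA) = 0.04/(0.0891×1.75) = 0.2565 K/W
R_outer film = 1/(h_o·A) = 1/(6.72×1.75) = 0.08503 K/W
R_total = 0.4074 K/W
Q = ΔT / R_total = 357 / 0.4074

Q ≈ 876 W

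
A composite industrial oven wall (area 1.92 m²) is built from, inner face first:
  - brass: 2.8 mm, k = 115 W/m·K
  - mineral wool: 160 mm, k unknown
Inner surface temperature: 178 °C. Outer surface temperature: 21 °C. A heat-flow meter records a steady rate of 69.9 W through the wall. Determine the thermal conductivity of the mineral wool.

k ≈ 0.0371 W/(m·K)

Model the wall as resistances in series:
R_brass = L/(kA) = 0.0028/(115×1.92) = 1.268×10^-5 K/W
Sum of known resistances R_other = 1.268×10^-5 K/W
Total R = ΔT/Q = 157/69.9 = 2.246 K/W
R_mineral wool = R_total − R_other = 2.246 K/W
k = L/(R·A) = 0.16/(2.246×1.92)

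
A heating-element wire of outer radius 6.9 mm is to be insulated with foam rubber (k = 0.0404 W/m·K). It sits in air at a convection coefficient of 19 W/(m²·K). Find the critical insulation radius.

For a cylinder r_cr = k/h = 0.0404/19
r_cr = 2.13 mm; since the bare radius (6.9 mm) is above r_cr, any added insulation will reduce heat loss.

r_cr ≈ 2.13 mm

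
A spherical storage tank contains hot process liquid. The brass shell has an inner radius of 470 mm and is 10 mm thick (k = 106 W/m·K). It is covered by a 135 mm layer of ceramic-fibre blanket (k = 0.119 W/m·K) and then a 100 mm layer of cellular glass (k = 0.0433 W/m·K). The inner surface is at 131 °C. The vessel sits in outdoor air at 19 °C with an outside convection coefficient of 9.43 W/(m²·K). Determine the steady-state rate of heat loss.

For a spherical shell R = (1/r₁ − 1/r₂)/(4πk); film R = 1/(h·4πr²). In series:
R_brass shell = (1/0.47 − 1/0.48)/(4π×106) = 3.328×10^-5 K/W
R_ceramic-fibre blanket = (1/0.48 − 1/0.615)/(4π×0.119) = 0.3058 K/W
R_cellular glass = (1/0.615 − 1/0.715)/(4π×0.0433) = 0.4179 K/W
R_outer film = 1/(h·4πr_o²) = 1/(9.43×4π×0.715²) = 0.01651 K/W
R_total = 0.7403 K/W
Q = ΔT/R_total = 112/0.7403

Q ≈ 151 W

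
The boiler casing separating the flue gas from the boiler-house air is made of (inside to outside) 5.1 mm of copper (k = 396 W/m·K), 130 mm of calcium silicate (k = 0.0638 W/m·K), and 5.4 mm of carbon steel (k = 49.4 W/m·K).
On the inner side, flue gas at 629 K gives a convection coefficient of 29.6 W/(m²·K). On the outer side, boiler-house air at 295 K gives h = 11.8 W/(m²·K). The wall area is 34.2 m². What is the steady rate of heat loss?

Q ≈ 5300 W

Using the resistance-network approach (series):
R_inner film = 1/(h_i·A) = 1/(29.6×34.2) = 9.878×10^-4 K/W
R_copper = L/(kA) = 0.0051/(396×34.2) = 3.766×10^-7 K/W
R_calcium silicate = L/(kA) = 0.13/(0.0638×34.2) = 0.05958 K/W
R_carbon steel = L/(kA) = 0.0054/(49.4×34.2) = 3.196×10^-6 K/W
R_outer film = 1/(h_o·A) = 1/(11.8×34.2) = 0.002478 K/W
R_total = 0.06305 K/W
Q = ΔT / R_total = 334 / 0.06305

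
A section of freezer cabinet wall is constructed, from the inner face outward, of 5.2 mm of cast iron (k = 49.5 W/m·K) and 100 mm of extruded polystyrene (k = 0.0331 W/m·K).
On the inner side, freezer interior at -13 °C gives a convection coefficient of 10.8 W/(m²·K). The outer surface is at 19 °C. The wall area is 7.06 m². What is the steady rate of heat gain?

Model the wall as resistances in series:
R_inner film = 1/(h_i·A) = 1/(10.8×7.06) = 0.01312 K/W
R_cast iron = L/(kA) = 0.0052/(49.5×7.06) = 1.488×10^-5 K/W
R_extruded polystyrene = L/(kA) = 0.1/(0.0331×7.06) = 0.4279 K/W
R_total = 0.4411 K/W
Q = ΔT / R_total = 32 / 0.4411

Q ≈ 72.6 W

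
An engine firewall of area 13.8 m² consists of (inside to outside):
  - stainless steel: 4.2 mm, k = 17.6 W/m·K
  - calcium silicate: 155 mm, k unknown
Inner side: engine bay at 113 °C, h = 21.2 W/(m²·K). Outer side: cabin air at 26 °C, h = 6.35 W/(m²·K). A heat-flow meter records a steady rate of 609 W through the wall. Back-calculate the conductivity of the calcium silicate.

k ≈ 0.0877 W/(m·K)

Thermal resistances in series:
R_inner film = 1/(h_i·A) = 1/(21.2×13.8) = 0.003418 K/W
R_stainless steel = L/(kA) = 0.0042/(17.6×13.8) = 1.729×10^-5 K/W
R_outer film = 1/(h_o·A) = 1/(6.35×13.8) = 0.01141 K/W
Sum of known resistances R_other = 0.01485 K/W
Total R = ΔT/Q = 87/609 = 0.1429 K/W
R_calcium silicate = R_total − R_other = 0.128 K/W
k = L/(R·A) = 0.155/(0.128×13.8)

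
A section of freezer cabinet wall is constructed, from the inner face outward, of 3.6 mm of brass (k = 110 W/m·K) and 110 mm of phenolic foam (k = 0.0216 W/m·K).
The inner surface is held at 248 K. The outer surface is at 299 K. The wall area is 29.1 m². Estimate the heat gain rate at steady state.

Q ≈ 291 W

Using the resistance-network approach (series):
R_brass = L/(kA) = 0.0036/(110×29.1) = 1.125×10^-6 K/W
R_phenolic foam = L/(kA) = 0.11/(0.0216×29.1) = 0.175 K/W
R_total = 0.175 K/W
Q = ΔT / R_total = 51 / 0.175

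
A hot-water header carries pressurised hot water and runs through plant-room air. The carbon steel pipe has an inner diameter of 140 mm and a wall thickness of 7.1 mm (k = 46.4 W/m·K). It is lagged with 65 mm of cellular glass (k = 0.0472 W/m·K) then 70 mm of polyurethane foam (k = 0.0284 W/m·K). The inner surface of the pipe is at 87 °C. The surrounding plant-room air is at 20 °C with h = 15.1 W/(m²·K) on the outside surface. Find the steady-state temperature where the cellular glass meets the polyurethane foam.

T ≈ 55.3 °C

Per-layer cylindrical resistances, series-summed:
R_carbon steel pipe wall = ln(77.1/70)/(2π×46.4×1) = 3.314×10^-4 K/W
R_cellular glass = ln(142.1/77.1)/(2π×0.0472×1) = 2.062 K/W
R_polyurethane foam = ln(212.1/142.1)/(2π×0.0284×1) = 2.245 K/W
R_outer film = 1/(h_o·2πr_oL) = 1/(15.1×2π×0.2121×1) = 0.04969 K/W
R_total = 4.356 K/W
Q = ΔT/R_total = 67/4.356
Q = 15.4 W/m
T_interface = T_inner − Q·ΣR(inner→interface) = 87 − 15.4×2.062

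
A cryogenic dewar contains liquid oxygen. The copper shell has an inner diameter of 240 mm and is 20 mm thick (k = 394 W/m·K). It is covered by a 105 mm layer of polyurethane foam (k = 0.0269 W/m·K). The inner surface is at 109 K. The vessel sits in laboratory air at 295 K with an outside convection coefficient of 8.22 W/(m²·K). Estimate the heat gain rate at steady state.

Q ≈ 20.2 W

Spherical conduction: R = (1/r_in − 1/r_out)/(4πk) per layer; series-sum.
R_copper shell = (1/0.12 − 1/0.14)/(4π×394) = 2.404×10^-4 K/W
R_polyurethane foam = (1/0.14 − 1/0.245)/(4π×0.0269) = 9.056 K/W
R_outer film = 1/(h·4πr_o²) = 1/(8.22×4π×0.245²) = 0.1613 K/W
R_total = 9.217 K/W
Q = ΔT/R_total = 186/9.217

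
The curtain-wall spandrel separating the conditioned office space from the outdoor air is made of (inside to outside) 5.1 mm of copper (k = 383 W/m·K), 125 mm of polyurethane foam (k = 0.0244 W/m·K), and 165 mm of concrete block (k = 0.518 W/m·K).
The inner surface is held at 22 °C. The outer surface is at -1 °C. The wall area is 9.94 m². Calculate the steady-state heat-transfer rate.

Model the wall as resistances in series:
R_copper = L/(kA) = 0.0051/(383×9.94) = 1.34×10^-6 K/W
R_polyurethane foam = L/(kA) = 0.125/(0.0244×9.94) = 0.5154 K/W
R_concrete block = L/(kA) = 0.165/(0.518×9.94) = 0.03205 K/W
R_total = 0.5474 K/W
Q = ΔT / R_total = 23 / 0.5474

Q ≈ 42 W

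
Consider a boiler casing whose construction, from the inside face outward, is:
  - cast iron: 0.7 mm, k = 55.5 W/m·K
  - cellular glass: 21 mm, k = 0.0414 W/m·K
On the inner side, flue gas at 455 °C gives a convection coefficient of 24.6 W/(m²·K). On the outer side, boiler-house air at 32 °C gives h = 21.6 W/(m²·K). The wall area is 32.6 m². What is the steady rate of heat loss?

Model the wall as resistances in series:
R_inner film = 1/(h_i·A) = 1/(24.6×32.6) = 0.001247 K/W
R_cast iron = L/(kA) = 0.0007/(55.5×32.6) = 3.869×10^-7 K/W
R_cellular glass = L/(kA) = 0.021/(0.0414×32.6) = 0.01556 K/W
R_outer film = 1/(h_o·A) = 1/(21.6×32.6) = 0.00142 K/W
R_total = 0.01823 K/W
Q = ΔT / R_total = 423 / 0.01823

Q ≈ 23200 W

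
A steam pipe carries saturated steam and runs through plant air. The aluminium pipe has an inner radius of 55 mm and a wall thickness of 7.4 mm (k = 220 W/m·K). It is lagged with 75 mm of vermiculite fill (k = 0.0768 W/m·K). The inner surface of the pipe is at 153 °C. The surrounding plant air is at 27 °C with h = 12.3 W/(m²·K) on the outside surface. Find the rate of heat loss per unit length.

q′ ≈ 72.8 W/m

Per-layer cylindrical resistances, series-summed:
R_aluminium pipe wall = ln(62.4/55)/(2π×220×1) = 9.132×10^-5 K/W
R_vermiculite fill = ln(137.4/62.4)/(2π×0.0768×1) = 1.636 K/W
R_outer film = 1/(h_o·2πr_oL) = 1/(12.3×2π×0.1374×1) = 0.09417 K/W
R_total = 1.73 K/W
Q = ΔT/R_total = 126/1.73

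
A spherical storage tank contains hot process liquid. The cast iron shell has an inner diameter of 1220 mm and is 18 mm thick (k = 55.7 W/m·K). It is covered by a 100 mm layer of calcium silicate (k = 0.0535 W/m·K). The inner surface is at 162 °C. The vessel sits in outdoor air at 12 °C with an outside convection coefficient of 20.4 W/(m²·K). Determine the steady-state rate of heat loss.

Each spherical layer contributes R = (1/r_i − 1/r_o)/(4πk):
R_cast iron shell = (1/0.61 − 1/0.628)/(4π×55.7) = 6.713×10^-5 K/W
R_calcium silicate = (1/0.628 − 1/0.728)/(4π×0.0535) = 0.3253 K/W
R_outer film = 1/(h·4πr_o²) = 1/(20.4×4π×0.728²) = 0.00736 K/W
R_total = 0.3328 K/W
Q = ΔT/R_total = 150/0.3328

Q ≈ 451 W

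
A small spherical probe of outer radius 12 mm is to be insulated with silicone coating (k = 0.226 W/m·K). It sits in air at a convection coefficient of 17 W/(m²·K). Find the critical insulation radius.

For a sphere r_cr = 2k/h = 2×0.226/17
r_cr = 26.6 mm; since the bare radius (12 mm) is below r_cr, adding a thin layer of insulation will *increase* heat loss.

r_cr ≈ 26.6 mm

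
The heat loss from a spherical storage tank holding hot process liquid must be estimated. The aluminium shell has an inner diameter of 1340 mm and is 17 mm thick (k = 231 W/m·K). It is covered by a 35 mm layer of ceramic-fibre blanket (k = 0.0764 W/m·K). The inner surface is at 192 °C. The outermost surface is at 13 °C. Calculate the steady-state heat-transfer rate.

Q ≈ 2440 W

Each spherical layer contributes R = (1/r_i − 1/r_o)/(4πk):
R_aluminium shell = (1/0.67 − 1/0.687)/(4π×231) = 1.272×10^-5 K/W
R_ceramic-fibre blanket = (1/0.687 − 1/0.722)/(4π×0.0764) = 0.0735 K/W
R_total = 0.07351 K/W
Q = ΔT/R_total = 179/0.07351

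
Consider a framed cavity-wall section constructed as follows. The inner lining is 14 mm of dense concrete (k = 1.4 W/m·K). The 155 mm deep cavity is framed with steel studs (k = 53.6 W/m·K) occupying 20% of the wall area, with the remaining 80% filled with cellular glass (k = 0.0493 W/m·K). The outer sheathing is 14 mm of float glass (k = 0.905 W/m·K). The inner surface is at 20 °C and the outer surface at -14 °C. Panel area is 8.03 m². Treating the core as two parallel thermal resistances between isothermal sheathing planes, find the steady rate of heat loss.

Q ≈ 6850 W

Sheathing layers in series; stud and cavity paths in parallel between them.
R_inner = 0.014/(1.4×8.03) = 0.001245 K/W
R_stud  = 0.155/(53.6×0.2×8.03) = 0.001801 K/W
R_cav   = 0.155/(0.0493×0.8×8.03) = 0.4894 K/W
1/R_core = 1/R_stud + 1/R_cav → R_core = 0.001794 K/W
R_outer = 0.014/(0.905×8.03) = 0.001926 K/W
R_total = 0.004966 K/W
Q = ΔT/R_total = 34/0.004966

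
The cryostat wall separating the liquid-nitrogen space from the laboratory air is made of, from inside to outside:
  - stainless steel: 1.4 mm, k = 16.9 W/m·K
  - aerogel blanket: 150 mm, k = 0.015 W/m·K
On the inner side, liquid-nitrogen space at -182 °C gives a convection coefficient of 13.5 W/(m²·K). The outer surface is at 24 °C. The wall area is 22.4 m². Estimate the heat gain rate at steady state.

Thermal resistances in series:
R_inner film = 1/(h_i·A) = 1/(13.5×22.4) = 0.003307 K/W
R_stainless steel = L/(kA) = 0.0014/(16.9×22.4) = 3.698×10^-6 K/W
R_aerogel blanket = L/(kA) = 0.15/(0.015×22.4) = 0.4464 K/W
R_total = 0.4497 K/W
Q = ΔT / R_total = 206 / 0.4497

Q ≈ 458 W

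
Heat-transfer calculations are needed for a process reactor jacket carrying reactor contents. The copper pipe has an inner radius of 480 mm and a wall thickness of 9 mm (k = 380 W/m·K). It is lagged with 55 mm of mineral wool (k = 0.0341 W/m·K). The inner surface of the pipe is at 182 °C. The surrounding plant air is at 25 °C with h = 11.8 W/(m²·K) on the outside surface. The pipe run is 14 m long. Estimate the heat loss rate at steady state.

Cylindrical conduction, so R = ln(r₂/r₁)/(2πkL) per layer, in series:
R_copper pipe wall = ln(489/480)/(2π×380×14) = 5.557×10^-7 K/W
R_mineral wool = ln(544/489)/(2π×0.0341×14) = 0.03553 K/W
R_outer film = 1/(h_o·2πr_oL) = 1/(11.8×2π×0.544×14) = 0.001771 K/W
R_total = 0.03731 K/W
Q = ΔT/R_total = 157/0.03731

Q ≈ 4210 W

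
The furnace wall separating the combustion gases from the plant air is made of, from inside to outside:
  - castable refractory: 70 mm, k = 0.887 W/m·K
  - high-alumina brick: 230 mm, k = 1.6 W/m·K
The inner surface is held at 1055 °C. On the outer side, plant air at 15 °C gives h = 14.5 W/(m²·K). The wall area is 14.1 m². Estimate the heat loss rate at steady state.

Q ≈ 50300 W

Using the resistance-network approach (series):
R_castable refractory = L/(kA) = 0.07/(0.887×14.1) = 0.005597 K/W
R_high-alumina brick = L/(kA) = 0.23/(1.6×14.1) = 0.0102 K/W
R_outer film = 1/(h_o·A) = 1/(14.5×14.1) = 0.004891 K/W
R_total = 0.02068 K/W
Q = ΔT / R_total = 1040 / 0.02068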